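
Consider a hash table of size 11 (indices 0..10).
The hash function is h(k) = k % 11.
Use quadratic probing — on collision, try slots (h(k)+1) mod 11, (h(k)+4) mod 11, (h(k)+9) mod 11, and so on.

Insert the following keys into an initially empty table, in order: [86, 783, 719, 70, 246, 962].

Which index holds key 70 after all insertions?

5

86 hashes to 9; slot 9 is free -> place at 9.
783 hashes to 2; slot 2 is free -> place at 2.
719 hashes to 4; slot 4 is free -> place at 4.
70 hashes to 4; 4 taken -> place at 5.
246 hashes to 4; 4,5 taken -> place at 8.
962 hashes to 5; 5 taken -> place at 6.
Table: [—, —, 783, —, 719, 70, 962, —, 246, 86, —]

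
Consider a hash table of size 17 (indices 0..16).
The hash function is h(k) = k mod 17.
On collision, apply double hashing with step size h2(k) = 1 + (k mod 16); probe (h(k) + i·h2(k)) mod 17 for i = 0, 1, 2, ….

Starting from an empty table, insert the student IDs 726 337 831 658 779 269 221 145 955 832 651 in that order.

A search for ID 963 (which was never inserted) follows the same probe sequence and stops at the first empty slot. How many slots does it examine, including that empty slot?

3

726: h=12 -> slot 12
337: h=14 -> slot 14
831: h=15 -> slot 15
658: h=12, h2=3, probe 12,15,1 -> slot 1
779: h=14, h2=12, probe 14,9 -> slot 9
269: h=14, h2=14, probe 14,11 -> slot 11
221: h=0 -> slot 0
145: h=9, h2=2, probe 9,11,13 -> slot 13
955: h=3 -> slot 3
832: h=16 -> slot 16
651: h=5 -> slot 5
Table: [221, 658, ., 955, ., 651, ., ., ., 779, ., 269, 726, 145, 337, 831, 832]
Lookup 963: h=11, h2=4, probe 11,15,2 → slot 2 empty, not found.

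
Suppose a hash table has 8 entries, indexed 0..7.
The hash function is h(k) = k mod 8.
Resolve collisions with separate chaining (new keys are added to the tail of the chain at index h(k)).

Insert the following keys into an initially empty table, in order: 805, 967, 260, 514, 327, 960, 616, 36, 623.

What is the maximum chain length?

3

Insert 805: h=5, bucket 5 empty → new chain.
Insert 967: h=7, bucket 7 empty → new chain.
Insert 260: h=4, bucket 4 empty → new chain.
Insert 514: h=2, bucket 2 empty → new chain.
Insert 327: h=7, bucket 7 nonempty → append to chain.
Insert 960: h=0, bucket 0 empty → new chain.
Insert 616: h=0, bucket 0 nonempty → append to chain.
Insert 36: h=4, bucket 4 nonempty → append to chain.
Insert 623: h=7, bucket 7 nonempty → append to chain.
Final buckets:
0: 960 -> 616
1: —
2: 514
3: —
4: 260 -> 36
5: 805
6: —
7: 967 -> 327 -> 623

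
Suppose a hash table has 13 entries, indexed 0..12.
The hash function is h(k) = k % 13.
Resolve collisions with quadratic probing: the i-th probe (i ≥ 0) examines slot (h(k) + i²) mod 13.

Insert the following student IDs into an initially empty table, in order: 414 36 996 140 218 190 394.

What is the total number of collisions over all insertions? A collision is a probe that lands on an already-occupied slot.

414 hashes to 11; slot 11 is free -> place at 11.
36 hashes to 10; slot 10 is free -> place at 10.
996 hashes to 8; slot 8 is free -> place at 8.
140 hashes to 10; 10,11 taken -> place at 1.
218 hashes to 10; 10,11,1 taken -> place at 6.
190 hashes to 8; 8 taken -> place at 9.
394 hashes to 4; slot 4 is free -> place at 4.
Table: [∅, 140, ∅, ∅, 394, ∅, 218, ∅, 996, 190, 36, 414, ∅]

6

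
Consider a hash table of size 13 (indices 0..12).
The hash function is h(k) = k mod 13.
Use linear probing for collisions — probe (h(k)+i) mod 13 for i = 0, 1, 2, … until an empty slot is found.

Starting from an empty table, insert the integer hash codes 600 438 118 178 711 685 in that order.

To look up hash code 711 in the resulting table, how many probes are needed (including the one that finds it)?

3

600 hashes to 2; slot 2 is free → place at 2.
438 hashes to 9; slot 9 is free → place at 9.
118 hashes to 1; slot 1 is free → place at 1.
178 hashes to 9; 9 taken → place at 10.
711 hashes to 9; 9,10 taken → place at 11.
685 hashes to 9; 9,10,11 taken → place at 12.
Table: [_, 118, 600, _, _, _, _, _, _, 438, 178, 711, 685]
Lookup 711: h=9, probe 9,10,11 → found at 11.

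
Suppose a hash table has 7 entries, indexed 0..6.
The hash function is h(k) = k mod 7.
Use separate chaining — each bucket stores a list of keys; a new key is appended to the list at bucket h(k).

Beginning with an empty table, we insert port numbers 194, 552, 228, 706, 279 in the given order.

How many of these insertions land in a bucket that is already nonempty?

2

Insert 194: h=5, bucket 5 empty -> new chain.
Insert 552: h=6, bucket 6 empty -> new chain.
Insert 228: h=4, bucket 4 empty -> new chain.
Insert 706: h=6, bucket 6 nonempty -> append to chain.
Insert 279: h=6, bucket 6 nonempty -> append to chain.
Final buckets:
0: _
1: _
2: _
3: _
4: 228
5: 194
6: 552 -> 706 -> 279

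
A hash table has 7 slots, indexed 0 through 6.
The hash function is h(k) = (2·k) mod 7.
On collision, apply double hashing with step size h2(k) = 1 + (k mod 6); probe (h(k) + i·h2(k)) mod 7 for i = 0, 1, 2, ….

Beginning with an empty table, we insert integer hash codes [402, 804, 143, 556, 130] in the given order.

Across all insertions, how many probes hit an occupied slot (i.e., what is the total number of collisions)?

4

Insert 402: h=6, slot 6 empty → index 6.
Insert 804: h=5, slot 5 empty → index 5.
Insert 143: h=6, h2=6, slots 6,5 occupied → index 4.
Insert 556: h=6, h2=5, slots 6,4 occupied → index 2.
Insert 130: h=1, slot 1 empty → index 1.
Table: [∅, 130, 556, ∅, 143, 804, 402]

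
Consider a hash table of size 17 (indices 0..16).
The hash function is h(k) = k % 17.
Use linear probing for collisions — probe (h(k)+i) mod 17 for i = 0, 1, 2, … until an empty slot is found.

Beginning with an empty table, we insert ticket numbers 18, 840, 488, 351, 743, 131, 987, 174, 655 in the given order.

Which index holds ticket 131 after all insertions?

14

Insert 18: h=1, slot 1 empty => index 1.
Insert 840: h=7, slot 7 empty => index 7.
Insert 488: h=12, slot 12 empty => index 12.
Insert 351: h=11, slot 11 empty => index 11.
Insert 743: h=12, slot 12 occupied => index 13.
Insert 131: h=12, slots 12,13 occupied => index 14.
Insert 987: h=1, slot 1 occupied => index 2.
Insert 174: h=4, slot 4 empty => index 4.
Insert 655: h=9, slot 9 empty => index 9.
Table: [-, 18, 987, -, 174, -, -, 840, -, 655, -, 351, 488, 743, 131, -, -]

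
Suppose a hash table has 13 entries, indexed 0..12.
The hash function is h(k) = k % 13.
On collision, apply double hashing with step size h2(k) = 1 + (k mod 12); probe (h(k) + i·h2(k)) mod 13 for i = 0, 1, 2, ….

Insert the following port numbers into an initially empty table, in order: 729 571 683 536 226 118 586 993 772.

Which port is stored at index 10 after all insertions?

Insert 729: h=1, slot 1 empty -> index 1.
Insert 571: h=12, slot 12 empty -> index 12.
Insert 683: h=7, slot 7 empty -> index 7.
Insert 536: h=3, slot 3 empty -> index 3.
Insert 226: h=5, slot 5 empty -> index 5.
Insert 118: h=1, h2=11, slots 1,12 occupied -> index 10.
Insert 586: h=1, h2=11, slots 1,12,10 occupied -> index 8.
Insert 993: h=5, h2=10, slot 5 occupied -> index 2.
Insert 772: h=5, h2=5, slots 5,10,2,7,12 occupied -> index 4.
Table: [., 729, 993, 536, 772, 226, ., 683, 586, ., 118, ., 571]

118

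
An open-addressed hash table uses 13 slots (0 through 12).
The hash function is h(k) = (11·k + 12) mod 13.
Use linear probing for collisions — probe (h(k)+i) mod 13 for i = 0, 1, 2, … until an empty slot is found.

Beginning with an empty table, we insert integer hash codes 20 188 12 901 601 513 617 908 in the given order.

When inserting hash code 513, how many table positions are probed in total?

3

Insert 20: h=11, slot 11 empty => index 11.
Insert 188: h=0, slot 0 empty => index 0.
Insert 12: h=1, slot 1 empty => index 1.
Insert 901: h=4, slot 4 empty => index 4.
Insert 601: h=6, slot 6 empty => index 6.
Insert 513: h=0, slots 0,1 occupied => index 2.
Insert 617: h=0, slots 0,1,2 occupied => index 3.
Insert 908: h=3, slots 3,4 occupied => index 5.
Table: [188, 12, 513, 617, 901, 908, 601, -, -, -, -, 20, -]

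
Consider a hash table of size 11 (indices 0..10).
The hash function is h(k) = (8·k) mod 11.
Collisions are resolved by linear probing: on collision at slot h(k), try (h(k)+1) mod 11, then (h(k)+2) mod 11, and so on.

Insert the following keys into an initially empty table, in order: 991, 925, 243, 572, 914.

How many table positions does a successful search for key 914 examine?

5

991: h=8 => slot 8
925: h=8, probe 8,9 => slot 9
243: h=8, probe 8,9,10 => slot 10
572: h=0 => slot 0
914: h=8, probe 8,9,10,0,1 => slot 1
Table: [572, 914, _, _, _, _, _, _, 991, 925, 243]
Lookup 914: h=8, probe 8,9,10,0,1 → found at 1.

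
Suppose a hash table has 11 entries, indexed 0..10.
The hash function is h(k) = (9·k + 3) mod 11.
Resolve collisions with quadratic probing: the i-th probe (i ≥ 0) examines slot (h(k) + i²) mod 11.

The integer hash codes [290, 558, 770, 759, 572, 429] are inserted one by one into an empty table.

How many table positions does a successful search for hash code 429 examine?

4

Insert 290: h=6, slot 6 empty → index 6.
Insert 558: h=9, slot 9 empty → index 9.
Insert 770: h=3, slot 3 empty → index 3.
Insert 759: h=3, slot 3 occupied → index 4.
Insert 572: h=3, slots 3,4 occupied → index 7.
Insert 429: h=3, slots 3,4,7 occupied → index 1.
Table: [_, 429, _, 770, 759, _, 290, 572, _, 558, _]
Lookup 429: h=3, probe 3,4,7,1 → found at 1.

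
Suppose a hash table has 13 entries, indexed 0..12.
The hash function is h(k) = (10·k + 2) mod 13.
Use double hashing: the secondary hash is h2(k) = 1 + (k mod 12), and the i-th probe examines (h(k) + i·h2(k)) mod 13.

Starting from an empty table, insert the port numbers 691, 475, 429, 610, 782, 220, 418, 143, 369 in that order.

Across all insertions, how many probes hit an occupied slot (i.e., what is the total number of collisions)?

6

691: h=9 -> slot 9
475: h=7 -> slot 7
429: h=2 -> slot 2
610: h=5 -> slot 5
782: h=9, h2=3, probe 9,12 -> slot 12
220: h=5, h2=5, probe 5,10 -> slot 10
418: h=9, h2=11, probe 9,7,5,3 -> slot 3
143: h=2, h2=12, probe 2,1 -> slot 1
369: h=0 -> slot 0
Table: [369, 143, 429, 418, ∅, 610, ∅, 475, ∅, 691, 220, ∅, 782]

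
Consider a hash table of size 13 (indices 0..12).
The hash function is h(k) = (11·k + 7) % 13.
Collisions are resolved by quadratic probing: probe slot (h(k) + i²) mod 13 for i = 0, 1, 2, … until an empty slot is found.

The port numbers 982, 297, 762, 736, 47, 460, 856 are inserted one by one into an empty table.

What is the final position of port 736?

5

982 hashes to 6; slot 6 is free => place at 6.
297 hashes to 11; slot 11 is free => place at 11.
762 hashes to 4; slot 4 is free => place at 4.
736 hashes to 4; 4 taken => place at 5.
47 hashes to 4; 4,5 taken => place at 8.
460 hashes to 10; slot 10 is free => place at 10.
856 hashes to 11; 11 taken => place at 12.
Table: [-, -, -, -, 762, 736, 982, -, 47, -, 460, 297, 856]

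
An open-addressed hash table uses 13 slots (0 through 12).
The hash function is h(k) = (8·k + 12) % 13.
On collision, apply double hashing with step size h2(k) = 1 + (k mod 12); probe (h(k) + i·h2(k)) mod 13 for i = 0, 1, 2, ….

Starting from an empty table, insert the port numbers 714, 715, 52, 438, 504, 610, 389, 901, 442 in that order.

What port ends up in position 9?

Insert 714: h=4, slot 4 empty → index 4.
Insert 715: h=12, slot 12 empty → index 12.
Insert 52: h=12, h2=5, slots 12,4 occupied → index 9.
Insert 438: h=6, slot 6 empty → index 6.
Insert 504: h=1, slot 1 empty → index 1.
Insert 610: h=4, h2=11, slot 4 occupied → index 2.
Insert 389: h=4, h2=6, slot 4 occupied → index 10.
Insert 901: h=5, slot 5 empty → index 5.
Insert 442: h=12, h2=11, slots 12,10 occupied → index 8.
Table: [—, 504, 610, —, 714, 901, 438, —, 442, 52, 389, —, 715]

52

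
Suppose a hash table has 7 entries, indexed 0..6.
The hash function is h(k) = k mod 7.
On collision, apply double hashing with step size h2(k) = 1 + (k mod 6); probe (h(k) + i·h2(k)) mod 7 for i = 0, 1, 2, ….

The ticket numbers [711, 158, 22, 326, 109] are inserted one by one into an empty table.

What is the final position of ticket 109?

6

711 hashes to 4; slot 4 is free => place at 4.
158 hashes to 4, h2=3; 4 taken => place at 0.
22 hashes to 1; slot 1 is free => place at 1.
326 hashes to 4, h2=3; 4,0 taken => place at 3.
109 hashes to 4, h2=2; 4 taken => place at 6.
Table: [158, 22, -, 326, 711, -, 109]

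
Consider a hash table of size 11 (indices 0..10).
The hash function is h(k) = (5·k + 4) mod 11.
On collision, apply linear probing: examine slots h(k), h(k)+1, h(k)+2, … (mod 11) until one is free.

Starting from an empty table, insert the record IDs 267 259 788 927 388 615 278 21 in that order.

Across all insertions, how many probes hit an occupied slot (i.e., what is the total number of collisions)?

267 hashes to 8; slot 8 is free -> place at 8.
259 hashes to 1; slot 1 is free -> place at 1.
788 hashes to 6; slot 6 is free -> place at 6.
927 hashes to 8; 8 taken -> place at 9.
388 hashes to 8; 8,9 taken -> place at 10.
615 hashes to 10; 10 taken -> place at 0.
278 hashes to 8; 8,9,10,0,1 taken -> place at 2.
21 hashes to 10; 10,0,1,2 taken -> place at 3.
Table: [615, 259, 278, 21, -, -, 788, -, 267, 927, 388]

13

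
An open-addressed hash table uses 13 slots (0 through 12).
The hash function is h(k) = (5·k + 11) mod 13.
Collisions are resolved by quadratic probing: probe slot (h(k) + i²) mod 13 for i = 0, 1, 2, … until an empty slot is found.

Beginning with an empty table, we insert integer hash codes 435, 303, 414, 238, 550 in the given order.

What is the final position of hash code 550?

9

Insert 435: h=2, slot 2 empty => index 2.
Insert 303: h=5, slot 5 empty => index 5.
Insert 414: h=1, slot 1 empty => index 1.
Insert 238: h=5, slot 5 occupied => index 6.
Insert 550: h=5, slots 5,6 occupied => index 9.
Table: [-, 414, 435, -, -, 303, 238, -, -, 550, -, -, -]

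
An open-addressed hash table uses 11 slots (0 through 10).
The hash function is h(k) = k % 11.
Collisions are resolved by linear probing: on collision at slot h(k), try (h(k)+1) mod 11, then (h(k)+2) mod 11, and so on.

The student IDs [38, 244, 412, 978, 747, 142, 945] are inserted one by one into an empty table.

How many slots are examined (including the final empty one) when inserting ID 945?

5

Insert 38: h=5, slot 5 empty -> index 5.
Insert 244: h=2, slot 2 empty -> index 2.
Insert 412: h=5, slot 5 occupied -> index 6.
Insert 978: h=10, slot 10 empty -> index 10.
Insert 747: h=10, slot 10 occupied -> index 0.
Insert 142: h=10, slots 10,0 occupied -> index 1.
Insert 945: h=10, slots 10,0,1,2 occupied -> index 3.
Table: [747, 142, 244, 945, ∅, 38, 412, ∅, ∅, ∅, 978]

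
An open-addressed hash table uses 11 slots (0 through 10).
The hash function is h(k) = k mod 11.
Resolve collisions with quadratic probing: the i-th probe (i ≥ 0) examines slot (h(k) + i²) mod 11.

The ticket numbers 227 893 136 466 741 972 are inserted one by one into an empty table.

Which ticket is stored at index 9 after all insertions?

227 hashes to 7; slot 7 is free → place at 7.
893 hashes to 2; slot 2 is free → place at 2.
136 hashes to 4; slot 4 is free → place at 4.
466 hashes to 4; 4 taken → place at 5.
741 hashes to 4; 4,5 taken → place at 8.
972 hashes to 4; 4,5,8,2 taken → place at 9.
Table: [—, —, 893, —, 136, 466, —, 227, 741, 972, —]

972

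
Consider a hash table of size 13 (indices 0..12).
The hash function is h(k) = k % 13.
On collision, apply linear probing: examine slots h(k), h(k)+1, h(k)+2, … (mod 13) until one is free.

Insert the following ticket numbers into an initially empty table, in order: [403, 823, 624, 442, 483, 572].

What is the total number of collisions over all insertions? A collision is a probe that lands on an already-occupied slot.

9

403: h=0 => slot 0
823: h=4 => slot 4
624: h=0, probe 0,1 => slot 1
442: h=0, probe 0,1,2 => slot 2
483: h=2, probe 2,3 => slot 3
572: h=0, probe 0,1,2,3,4,5 => slot 5
Table: [403, 624, 442, 483, 823, 572, ∅, ∅, ∅, ∅, ∅, ∅, ∅]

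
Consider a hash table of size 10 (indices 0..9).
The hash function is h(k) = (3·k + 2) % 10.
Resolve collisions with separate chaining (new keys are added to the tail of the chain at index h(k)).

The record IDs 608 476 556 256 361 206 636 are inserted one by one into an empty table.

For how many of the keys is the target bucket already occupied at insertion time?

Insert 608: h=6, bucket 6 empty → new chain.
Insert 476: h=0, bucket 0 empty → new chain.
Insert 556: h=0, bucket 0 nonempty → append to chain.
Insert 256: h=0, bucket 0 nonempty → append to chain.
Insert 361: h=5, bucket 5 empty → new chain.
Insert 206: h=0, bucket 0 nonempty → append to chain.
Insert 636: h=0, bucket 0 nonempty → append to chain.
Final buckets:
0: 476 -> 556 -> 256 -> 206 -> 636
1: ∅
2: ∅
3: ∅
4: ∅
5: 361
6: 608
7: ∅
8: ∅
9: ∅

4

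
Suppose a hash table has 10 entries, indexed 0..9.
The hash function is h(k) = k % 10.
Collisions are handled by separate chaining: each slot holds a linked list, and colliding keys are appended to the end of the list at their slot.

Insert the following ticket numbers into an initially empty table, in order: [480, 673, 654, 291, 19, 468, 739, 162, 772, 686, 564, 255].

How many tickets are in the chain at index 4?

Insert 480: h=0, bucket 0 empty -> new chain.
Insert 673: h=3, bucket 3 empty -> new chain.
Insert 654: h=4, bucket 4 empty -> new chain.
Insert 291: h=1, bucket 1 empty -> new chain.
Insert 19: h=9, bucket 9 empty -> new chain.
Insert 468: h=8, bucket 8 empty -> new chain.
Insert 739: h=9, bucket 9 nonempty -> append to chain.
Insert 162: h=2, bucket 2 empty -> new chain.
Insert 772: h=2, bucket 2 nonempty -> append to chain.
Insert 686: h=6, bucket 6 empty -> new chain.
Insert 564: h=4, bucket 4 nonempty -> append to chain.
Insert 255: h=5, bucket 5 empty -> new chain.
Final buckets:
0: 480
1: 291
2: 162 -> 772
3: 673
4: 654 -> 564
5: 255
6: 686
7: .
8: 468
9: 19 -> 739

2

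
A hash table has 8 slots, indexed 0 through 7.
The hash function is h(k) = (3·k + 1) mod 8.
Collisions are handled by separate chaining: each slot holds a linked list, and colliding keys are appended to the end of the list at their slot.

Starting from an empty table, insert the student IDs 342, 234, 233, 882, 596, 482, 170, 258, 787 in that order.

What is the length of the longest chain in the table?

5

Insert 342: h=3, bucket 3 empty -> new chain.
Insert 234: h=7, bucket 7 empty -> new chain.
Insert 233: h=4, bucket 4 empty -> new chain.
Insert 882: h=7, bucket 7 nonempty -> append to chain.
Insert 596: h=5, bucket 5 empty -> new chain.
Insert 482: h=7, bucket 7 nonempty -> append to chain.
Insert 170: h=7, bucket 7 nonempty -> append to chain.
Insert 258: h=7, bucket 7 nonempty -> append to chain.
Insert 787: h=2, bucket 2 empty -> new chain.
Final buckets:
0: —
1: —
2: 787
3: 342
4: 233
5: 596
6: —
7: 234 -> 882 -> 482 -> 170 -> 258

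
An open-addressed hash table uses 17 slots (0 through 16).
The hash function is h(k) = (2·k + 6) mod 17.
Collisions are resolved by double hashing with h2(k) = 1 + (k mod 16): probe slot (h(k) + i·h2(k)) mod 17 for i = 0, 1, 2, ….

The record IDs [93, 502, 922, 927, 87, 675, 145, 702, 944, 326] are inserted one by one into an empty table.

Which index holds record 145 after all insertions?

93 hashes to 5; slot 5 is free => place at 5.
502 hashes to 7; slot 7 is free => place at 7.
922 hashes to 14; slot 14 is free => place at 14.
927 hashes to 7, h2=16; 7 taken => place at 6.
87 hashes to 10; slot 10 is free => place at 10.
675 hashes to 13; slot 13 is free => place at 13.
145 hashes to 7, h2=2; 7 taken => place at 9.
702 hashes to 16; slot 16 is free => place at 16.
944 hashes to 7, h2=1; 7 taken => place at 8.
326 hashes to 12; slot 12 is free => place at 12.
Table: [_, _, _, _, _, 93, 927, 502, 944, 145, 87, _, 326, 675, 922, _, 702]

9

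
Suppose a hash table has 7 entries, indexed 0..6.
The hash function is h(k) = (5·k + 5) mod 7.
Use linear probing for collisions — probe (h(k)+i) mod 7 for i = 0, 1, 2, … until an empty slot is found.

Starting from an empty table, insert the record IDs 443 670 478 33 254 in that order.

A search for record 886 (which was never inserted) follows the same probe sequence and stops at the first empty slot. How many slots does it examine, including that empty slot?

3

Insert 443: h=1, slot 1 empty -> index 1.
Insert 670: h=2, slot 2 empty -> index 2.
Insert 478: h=1, slots 1,2 occupied -> index 3.
Insert 33: h=2, slots 2,3 occupied -> index 4.
Insert 254: h=1, slots 1,2,3,4 occupied -> index 5.
Table: [_, 443, 670, 478, 33, 254, _]
Lookup 886: h=4, probe 4,5,6 → slot 6 empty, not found.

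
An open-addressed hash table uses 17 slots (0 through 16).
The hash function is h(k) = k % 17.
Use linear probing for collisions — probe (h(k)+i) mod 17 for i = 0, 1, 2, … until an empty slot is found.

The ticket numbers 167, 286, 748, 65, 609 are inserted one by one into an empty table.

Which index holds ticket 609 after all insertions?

Insert 167: h=14, slot 14 empty → index 14.
Insert 286: h=14, slot 14 occupied → index 15.
Insert 748: h=0, slot 0 empty → index 0.
Insert 65: h=14, slots 14,15 occupied → index 16.
Insert 609: h=14, slots 14,15,16,0 occupied → index 1.
Table: [748, 609, ∅, ∅, ∅, ∅, ∅, ∅, ∅, ∅, ∅, ∅, ∅, ∅, 167, 286, 65]

1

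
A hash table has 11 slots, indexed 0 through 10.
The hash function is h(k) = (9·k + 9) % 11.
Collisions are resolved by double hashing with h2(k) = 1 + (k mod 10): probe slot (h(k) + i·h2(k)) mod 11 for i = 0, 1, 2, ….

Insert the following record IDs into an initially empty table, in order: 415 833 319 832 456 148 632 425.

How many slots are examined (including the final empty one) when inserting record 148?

5

415: h=4 → slot 4
833: h=4, h2=4, probe 4,8 → slot 8
319: h=9 → slot 9
832: h=6 → slot 6
456: h=10 → slot 10
148: h=10, h2=9, probe 10,8,6,4,2 → slot 2
632: h=10, h2=3, probe 10,2,5 → slot 5
425: h=6, h2=6, probe 6,1 → slot 1
Table: [∅, 425, 148, ∅, 415, 632, 832, ∅, 833, 319, 456]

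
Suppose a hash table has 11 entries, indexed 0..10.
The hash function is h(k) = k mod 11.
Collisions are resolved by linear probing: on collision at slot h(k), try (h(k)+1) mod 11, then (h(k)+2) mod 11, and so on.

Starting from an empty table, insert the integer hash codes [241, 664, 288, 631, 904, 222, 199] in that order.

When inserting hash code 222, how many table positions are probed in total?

5

Insert 241: h=10, slot 10 empty → index 10.
Insert 664: h=4, slot 4 empty → index 4.
Insert 288: h=2, slot 2 empty → index 2.
Insert 631: h=4, slot 4 occupied → index 5.
Insert 904: h=2, slot 2 occupied → index 3.
Insert 222: h=2, slots 2,3,4,5 occupied → index 6.
Insert 199: h=1, slot 1 empty → index 1.
Table: [., 199, 288, 904, 664, 631, 222, ., ., ., 241]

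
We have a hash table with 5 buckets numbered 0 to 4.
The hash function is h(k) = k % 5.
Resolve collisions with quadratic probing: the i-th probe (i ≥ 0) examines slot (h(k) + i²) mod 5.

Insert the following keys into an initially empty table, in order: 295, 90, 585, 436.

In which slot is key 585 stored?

295: h=0 -> slot 0
90: h=0, probe 0,1 -> slot 1
585: h=0, probe 0,1,4 -> slot 4
436: h=1, probe 1,2 -> slot 2
Table: [295, 90, 436, ∅, 585]

4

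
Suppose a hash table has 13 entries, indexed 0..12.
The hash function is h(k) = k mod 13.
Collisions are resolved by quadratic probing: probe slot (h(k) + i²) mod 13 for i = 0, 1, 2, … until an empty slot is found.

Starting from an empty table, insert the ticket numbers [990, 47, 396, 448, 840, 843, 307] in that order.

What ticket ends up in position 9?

Insert 990: h=2, slot 2 empty -> index 2.
Insert 47: h=8, slot 8 empty -> index 8.
Insert 396: h=6, slot 6 empty -> index 6.
Insert 448: h=6, slot 6 occupied -> index 7.
Insert 840: h=8, slot 8 occupied -> index 9.
Insert 843: h=11, slot 11 empty -> index 11.
Insert 307: h=8, slots 8,9 occupied -> index 12.
Table: [—, —, 990, —, —, —, 396, 448, 47, 840, —, 843, 307]

840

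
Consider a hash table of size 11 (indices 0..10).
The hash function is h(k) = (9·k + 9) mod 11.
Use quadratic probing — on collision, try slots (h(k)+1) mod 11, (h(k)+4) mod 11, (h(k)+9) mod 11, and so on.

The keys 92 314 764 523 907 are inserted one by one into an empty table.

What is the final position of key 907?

92 hashes to 1; slot 1 is free -> place at 1.
314 hashes to 8; slot 8 is free -> place at 8.
764 hashes to 10; slot 10 is free -> place at 10.
523 hashes to 8; 8 taken -> place at 9.
907 hashes to 10; 10 taken -> place at 0.
Table: [907, 92, ., ., ., ., ., ., 314, 523, 764]

0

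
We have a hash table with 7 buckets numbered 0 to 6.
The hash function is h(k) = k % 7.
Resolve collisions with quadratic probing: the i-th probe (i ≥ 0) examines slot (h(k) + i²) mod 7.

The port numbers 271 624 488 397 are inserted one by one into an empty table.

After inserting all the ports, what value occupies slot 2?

397

Insert 271: h=5, slot 5 empty => index 5.
Insert 624: h=1, slot 1 empty => index 1.
Insert 488: h=5, slot 5 occupied => index 6.
Insert 397: h=5, slots 5,6 occupied => index 2.
Table: [_, 624, 397, _, _, 271, 488]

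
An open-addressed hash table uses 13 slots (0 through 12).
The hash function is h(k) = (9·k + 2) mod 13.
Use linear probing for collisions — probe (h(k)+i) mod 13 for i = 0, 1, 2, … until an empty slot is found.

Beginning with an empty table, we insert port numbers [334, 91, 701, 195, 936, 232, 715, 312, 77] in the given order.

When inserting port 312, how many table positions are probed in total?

334: h=5 => slot 5
91: h=2 => slot 2
701: h=6 => slot 6
195: h=2, probe 2,3 => slot 3
936: h=2, probe 2,3,4 => slot 4
232: h=10 => slot 10
715: h=2, probe 2,3,4,5,6,7 => slot 7
312: h=2, probe 2,3,4,5,6,7,8 => slot 8
77: h=6, probe 6,7,8,9 => slot 9
Table: [., ., 91, 195, 936, 334, 701, 715, 312, 77, 232, ., .]

7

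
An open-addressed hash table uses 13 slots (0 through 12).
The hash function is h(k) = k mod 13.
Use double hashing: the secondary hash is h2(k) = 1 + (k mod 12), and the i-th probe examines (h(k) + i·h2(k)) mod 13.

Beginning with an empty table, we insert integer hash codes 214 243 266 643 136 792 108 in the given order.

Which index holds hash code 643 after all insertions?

Insert 214: h=6, slot 6 empty => index 6.
Insert 243: h=9, slot 9 empty => index 9.
Insert 266: h=6, h2=3, slots 6,9 occupied => index 12.
Insert 643: h=6, h2=8, slot 6 occupied => index 1.
Insert 136: h=6, h2=5, slot 6 occupied => index 11.
Insert 792: h=12, h2=1, slot 12 occupied => index 0.
Insert 108: h=4, slot 4 empty => index 4.
Table: [792, 643, _, _, 108, _, 214, _, _, 243, _, 136, 266]

1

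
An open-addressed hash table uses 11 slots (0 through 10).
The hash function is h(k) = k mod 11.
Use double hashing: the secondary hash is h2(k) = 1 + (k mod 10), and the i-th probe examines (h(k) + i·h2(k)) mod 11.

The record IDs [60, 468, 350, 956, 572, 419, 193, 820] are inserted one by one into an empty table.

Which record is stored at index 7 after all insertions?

820

60 hashes to 5; slot 5 is free → place at 5.
468 hashes to 6; slot 6 is free → place at 6.
350 hashes to 9; slot 9 is free → place at 9.
956 hashes to 10; slot 10 is free → place at 10.
572 hashes to 0; slot 0 is free → place at 0.
419 hashes to 1; slot 1 is free → place at 1.
193 hashes to 6, h2=4; 6,10 taken → place at 3.
820 hashes to 6, h2=1; 6 taken → place at 7.
Table: [572, 419, —, 193, —, 60, 468, 820, —, 350, 956]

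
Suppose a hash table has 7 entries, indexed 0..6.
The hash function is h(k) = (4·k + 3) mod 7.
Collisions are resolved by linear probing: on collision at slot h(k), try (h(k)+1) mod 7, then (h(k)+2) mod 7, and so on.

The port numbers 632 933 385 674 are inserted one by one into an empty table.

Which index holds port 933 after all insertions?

5

632: h=4 => slot 4
933: h=4, probe 4,5 => slot 5
385: h=3 => slot 3
674: h=4, probe 4,5,6 => slot 6
Table: [∅, ∅, ∅, 385, 632, 933, 674]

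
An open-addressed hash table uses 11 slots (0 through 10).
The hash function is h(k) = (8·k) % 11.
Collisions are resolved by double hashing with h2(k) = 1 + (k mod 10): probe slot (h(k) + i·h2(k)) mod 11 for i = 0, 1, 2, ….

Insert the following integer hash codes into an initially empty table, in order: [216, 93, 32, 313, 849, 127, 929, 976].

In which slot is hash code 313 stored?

0

216: h=1 -> slot 1
93: h=7 -> slot 7
32: h=3 -> slot 3
313: h=7, h2=4, probe 7,0 -> slot 0
849: h=5 -> slot 5
127: h=4 -> slot 4
929: h=7, h2=10, probe 7,6 -> slot 6
976: h=9 -> slot 9
Table: [313, 216, —, 32, 127, 849, 929, 93, —, 976, —]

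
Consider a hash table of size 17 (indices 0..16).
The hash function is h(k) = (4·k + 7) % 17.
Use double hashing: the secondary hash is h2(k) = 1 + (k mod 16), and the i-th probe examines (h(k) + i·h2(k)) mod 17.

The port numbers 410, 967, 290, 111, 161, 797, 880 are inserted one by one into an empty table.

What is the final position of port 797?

13

410: h=15 → slot 15
967: h=16 → slot 16
290: h=11 → slot 11
111: h=9 → slot 9
161: h=5 → slot 5
797: h=16, h2=14, probe 16,13 → slot 13
880: h=8 → slot 8
Table: [_, _, _, _, _, 161, _, _, 880, 111, _, 290, _, 797, _, 410, 967]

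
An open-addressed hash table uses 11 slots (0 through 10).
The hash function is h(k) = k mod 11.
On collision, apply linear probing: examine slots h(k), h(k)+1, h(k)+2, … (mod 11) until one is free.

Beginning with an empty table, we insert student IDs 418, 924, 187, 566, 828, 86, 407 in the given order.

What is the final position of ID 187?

2

418: h=0 => slot 0
924: h=0, probe 0,1 => slot 1
187: h=0, probe 0,1,2 => slot 2
566: h=5 => slot 5
828: h=3 => slot 3
86: h=9 => slot 9
407: h=0, probe 0,1,2,3,4 => slot 4
Table: [418, 924, 187, 828, 407, 566, _, _, _, 86, _]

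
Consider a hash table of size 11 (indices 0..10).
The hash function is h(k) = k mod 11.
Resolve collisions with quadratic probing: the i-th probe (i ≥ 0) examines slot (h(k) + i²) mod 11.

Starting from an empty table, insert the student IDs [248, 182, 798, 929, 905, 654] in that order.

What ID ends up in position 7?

Insert 248: h=6, slot 6 empty => index 6.
Insert 182: h=6, slot 6 occupied => index 7.
Insert 798: h=6, slots 6,7 occupied => index 10.
Insert 929: h=5, slot 5 empty => index 5.
Insert 905: h=3, slot 3 empty => index 3.
Insert 654: h=5, slots 5,6 occupied => index 9.
Table: [_, _, _, 905, _, 929, 248, 182, _, 654, 798]

182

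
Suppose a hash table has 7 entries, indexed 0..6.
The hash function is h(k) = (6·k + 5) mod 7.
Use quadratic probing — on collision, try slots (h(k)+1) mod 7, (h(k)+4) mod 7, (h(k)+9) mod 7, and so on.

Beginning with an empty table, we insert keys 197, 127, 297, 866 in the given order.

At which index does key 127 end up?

5

Insert 197: h=4, slot 4 empty => index 4.
Insert 127: h=4, slot 4 occupied => index 5.
Insert 297: h=2, slot 2 empty => index 2.
Insert 866: h=0, slot 0 empty => index 0.
Table: [866, _, 297, _, 197, 127, _]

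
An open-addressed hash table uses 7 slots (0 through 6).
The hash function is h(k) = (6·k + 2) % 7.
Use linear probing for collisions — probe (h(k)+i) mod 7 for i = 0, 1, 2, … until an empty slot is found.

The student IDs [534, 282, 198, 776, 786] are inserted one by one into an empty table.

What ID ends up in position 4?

534 hashes to 0; slot 0 is free => place at 0.
282 hashes to 0; 0 taken => place at 1.
198 hashes to 0; 0,1 taken => place at 2.
776 hashes to 3; slot 3 is free => place at 3.
786 hashes to 0; 0,1,2,3 taken => place at 4.
Table: [534, 282, 198, 776, 786, _, _]

786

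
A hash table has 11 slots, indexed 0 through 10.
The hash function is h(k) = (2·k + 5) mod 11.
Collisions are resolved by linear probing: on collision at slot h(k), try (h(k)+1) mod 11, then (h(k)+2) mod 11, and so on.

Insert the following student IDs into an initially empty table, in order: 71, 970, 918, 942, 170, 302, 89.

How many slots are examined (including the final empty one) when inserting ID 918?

Insert 71: h=4, slot 4 empty => index 4.
Insert 970: h=9, slot 9 empty => index 9.
Insert 918: h=4, slot 4 occupied => index 5.
Insert 942: h=8, slot 8 empty => index 8.
Insert 170: h=4, slots 4,5 occupied => index 6.
Insert 302: h=4, slots 4,5,6 occupied => index 7.
Insert 89: h=7, slots 7,8,9 occupied => index 10.
Table: [-, -, -, -, 71, 918, 170, 302, 942, 970, 89]

2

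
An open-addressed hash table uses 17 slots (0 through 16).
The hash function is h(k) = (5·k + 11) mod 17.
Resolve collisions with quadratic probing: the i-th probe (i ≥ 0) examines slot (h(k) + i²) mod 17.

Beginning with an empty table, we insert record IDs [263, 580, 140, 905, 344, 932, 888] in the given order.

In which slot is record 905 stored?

263: h=0 → slot 0
580: h=4 → slot 4
140: h=14 → slot 14
905: h=14, probe 14,15 → slot 15
344: h=14, probe 14,15,1 → slot 1
932: h=13 → slot 13
888: h=14, probe 14,15,1,6 → slot 6
Table: [263, 344, -, -, 580, -, 888, -, -, -, -, -, -, 932, 140, 905, -]

15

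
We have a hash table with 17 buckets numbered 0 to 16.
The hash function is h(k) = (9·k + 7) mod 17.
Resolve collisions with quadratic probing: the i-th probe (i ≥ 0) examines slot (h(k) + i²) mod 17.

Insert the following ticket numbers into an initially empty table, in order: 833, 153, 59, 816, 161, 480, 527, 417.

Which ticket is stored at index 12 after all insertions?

161

Insert 833: h=7, slot 7 empty → index 7.
Insert 153: h=7, slot 7 occupied → index 8.
Insert 59: h=11, slot 11 empty → index 11.
Insert 816: h=7, slots 7,8,11 occupied → index 16.
Insert 161: h=11, slot 11 occupied → index 12.
Insert 480: h=9, slot 9 empty → index 9.
Insert 527: h=7, slots 7,8,11,16 occupied → index 6.
Insert 417: h=3, slot 3 empty → index 3.
Table: [-, -, -, 417, -, -, 527, 833, 153, 480, -, 59, 161, -, -, -, 816]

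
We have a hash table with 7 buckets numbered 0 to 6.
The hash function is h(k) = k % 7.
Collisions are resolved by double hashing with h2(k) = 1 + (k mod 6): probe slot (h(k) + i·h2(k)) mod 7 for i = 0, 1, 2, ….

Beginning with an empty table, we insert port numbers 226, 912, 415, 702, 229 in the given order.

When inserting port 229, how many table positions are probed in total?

226: h=2 => slot 2
912: h=2, h2=1, probe 2,3 => slot 3
415: h=2, h2=2, probe 2,4 => slot 4
702: h=2, h2=1, probe 2,3,4,5 => slot 5
229: h=5, h2=2, probe 5,0 => slot 0
Table: [229, _, 226, 912, 415, 702, _]

2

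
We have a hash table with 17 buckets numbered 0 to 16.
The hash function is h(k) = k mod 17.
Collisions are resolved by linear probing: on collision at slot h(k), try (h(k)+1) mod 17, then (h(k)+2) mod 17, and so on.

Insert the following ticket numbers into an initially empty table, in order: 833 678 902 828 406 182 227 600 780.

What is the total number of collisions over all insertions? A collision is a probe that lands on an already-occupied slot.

6

Insert 833: h=0, slot 0 empty → index 0.
Insert 678: h=15, slot 15 empty → index 15.
Insert 902: h=1, slot 1 empty → index 1.
Insert 828: h=12, slot 12 empty → index 12.
Insert 406: h=15, slot 15 occupied → index 16.
Insert 182: h=12, slot 12 occupied → index 13.
Insert 227: h=6, slot 6 empty → index 6.
Insert 600: h=5, slot 5 empty → index 5.
Insert 780: h=15, slots 15,16,0,1 occupied → index 2.
Table: [833, 902, 780, ∅, ∅, 600, 227, ∅, ∅, ∅, ∅, ∅, 828, 182, ∅, 678, 406]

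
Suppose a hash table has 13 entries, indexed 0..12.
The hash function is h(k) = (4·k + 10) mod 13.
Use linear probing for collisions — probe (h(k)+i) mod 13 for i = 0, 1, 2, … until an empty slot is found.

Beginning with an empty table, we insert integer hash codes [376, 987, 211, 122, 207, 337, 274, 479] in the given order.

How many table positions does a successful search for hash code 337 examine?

376 hashes to 6; slot 6 is free → place at 6.
987 hashes to 6; 6 taken → place at 7.
211 hashes to 9; slot 9 is free → place at 9.
122 hashes to 4; slot 4 is free → place at 4.
207 hashes to 6; 6,7 taken → place at 8.
337 hashes to 6; 6,7,8,9 taken → place at 10.
274 hashes to 1; slot 1 is free → place at 1.
479 hashes to 2; slot 2 is free → place at 2.
Table: [., 274, 479, ., 122, ., 376, 987, 207, 211, 337, ., .]
Lookup 337: h=6, probe 6,7,8,9,10 → found at 10.

5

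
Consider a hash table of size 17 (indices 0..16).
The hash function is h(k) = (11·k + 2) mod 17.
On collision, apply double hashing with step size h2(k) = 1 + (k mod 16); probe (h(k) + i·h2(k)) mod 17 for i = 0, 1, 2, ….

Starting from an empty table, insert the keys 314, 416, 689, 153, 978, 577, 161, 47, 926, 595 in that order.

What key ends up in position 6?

314: h=5 => slot 5
416: h=5, h2=1, probe 5,6 => slot 6
689: h=16 => slot 16
153: h=2 => slot 2
978: h=16, h2=3, probe 16,2,5,8 => slot 8
577: h=8, h2=2, probe 8,10 => slot 10
161: h=5, h2=2, probe 5,7 => slot 7
47: h=9 => slot 9
926: h=5, h2=15, probe 5,3 => slot 3
595: h=2, h2=4, probe 2,6,10,14 => slot 14
Table: [_, _, 153, 926, _, 314, 416, 161, 978, 47, 577, _, _, _, 595, _, 689]

416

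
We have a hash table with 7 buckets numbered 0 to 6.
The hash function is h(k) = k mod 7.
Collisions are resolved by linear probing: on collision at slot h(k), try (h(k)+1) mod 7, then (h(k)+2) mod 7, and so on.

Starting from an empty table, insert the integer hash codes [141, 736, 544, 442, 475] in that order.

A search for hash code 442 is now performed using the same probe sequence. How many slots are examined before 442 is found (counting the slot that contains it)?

141: h=1 → slot 1
736: h=1, probe 1,2 → slot 2
544: h=5 → slot 5
442: h=1, probe 1,2,3 → slot 3
475: h=6 → slot 6
Table: [_, 141, 736, 442, _, 544, 475]
Lookup 442: h=1, probe 1,2,3 → found at 3.

3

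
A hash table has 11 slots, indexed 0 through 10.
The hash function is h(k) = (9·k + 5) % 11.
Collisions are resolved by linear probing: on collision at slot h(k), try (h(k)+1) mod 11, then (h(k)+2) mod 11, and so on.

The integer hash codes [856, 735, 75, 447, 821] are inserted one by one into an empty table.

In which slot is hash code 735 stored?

10

856 hashes to 9; slot 9 is free => place at 9.
735 hashes to 9; 9 taken => place at 10.
75 hashes to 9; 9,10 taken => place at 0.
447 hashes to 2; slot 2 is free => place at 2.
821 hashes to 2; 2 taken => place at 3.
Table: [75, ∅, 447, 821, ∅, ∅, ∅, ∅, ∅, 856, 735]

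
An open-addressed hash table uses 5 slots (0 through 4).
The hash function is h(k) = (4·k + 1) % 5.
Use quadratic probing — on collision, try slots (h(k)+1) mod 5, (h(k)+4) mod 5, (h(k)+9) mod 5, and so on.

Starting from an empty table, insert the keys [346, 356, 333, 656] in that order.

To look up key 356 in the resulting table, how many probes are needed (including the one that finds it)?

346 hashes to 0; slot 0 is free → place at 0.
356 hashes to 0; 0 taken → place at 1.
333 hashes to 3; slot 3 is free → place at 3.
656 hashes to 0; 0,1 taken → place at 4.
Table: [346, 356, ∅, 333, 656]
Lookup 356: h=0, probe 0,1 → found at 1.

2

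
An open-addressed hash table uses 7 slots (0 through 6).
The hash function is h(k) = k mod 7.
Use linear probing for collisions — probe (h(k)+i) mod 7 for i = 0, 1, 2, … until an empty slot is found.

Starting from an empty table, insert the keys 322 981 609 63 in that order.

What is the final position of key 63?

3

322: h=0 → slot 0
981: h=1 → slot 1
609: h=0, probe 0,1,2 → slot 2
63: h=0, probe 0,1,2,3 → slot 3
Table: [322, 981, 609, 63, -, -, -]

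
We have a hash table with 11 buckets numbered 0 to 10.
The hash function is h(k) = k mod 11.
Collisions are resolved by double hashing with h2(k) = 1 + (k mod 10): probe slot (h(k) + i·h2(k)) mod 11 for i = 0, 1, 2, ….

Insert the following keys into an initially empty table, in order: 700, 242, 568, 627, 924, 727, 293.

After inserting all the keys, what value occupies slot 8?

627

700 hashes to 7; slot 7 is free => place at 7.
242 hashes to 0; slot 0 is free => place at 0.
568 hashes to 7, h2=9; 7 taken => place at 5.
627 hashes to 0, h2=8; 0 taken => place at 8.
924 hashes to 0, h2=5; 0,5 taken => place at 10.
727 hashes to 1; slot 1 is free => place at 1.
293 hashes to 7, h2=4; 7,0 taken => place at 4.
Table: [242, 727, -, -, 293, 568, -, 700, 627, -, 924]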